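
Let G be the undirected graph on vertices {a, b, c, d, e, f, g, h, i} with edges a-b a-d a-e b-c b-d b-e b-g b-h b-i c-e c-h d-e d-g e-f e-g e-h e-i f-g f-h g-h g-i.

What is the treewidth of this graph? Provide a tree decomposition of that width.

Treewidth 3.
One optimal decomposition is:
Bags: B1 = {e, f, g, h}  B2 = {b, e, g, h}  B3 = {b, e, g, i}  B4 = {b, c, e, h}  B5 = {b, d, e, g}  B6 = {a, b, d, e}
Tree: B1–B2, B2–B3, B2–B4, B2–B5, B5–B6

The largest bag has 4 vertices, giving width 3; this decomposition certifies tw(G) ≤ 3. On the other hand G contains the 4-clique {e, f, g, h}. A clique must lie in a single bag of any decomposition, so no decomposition can have width below 3. Hence tw(G) = 3 exactly.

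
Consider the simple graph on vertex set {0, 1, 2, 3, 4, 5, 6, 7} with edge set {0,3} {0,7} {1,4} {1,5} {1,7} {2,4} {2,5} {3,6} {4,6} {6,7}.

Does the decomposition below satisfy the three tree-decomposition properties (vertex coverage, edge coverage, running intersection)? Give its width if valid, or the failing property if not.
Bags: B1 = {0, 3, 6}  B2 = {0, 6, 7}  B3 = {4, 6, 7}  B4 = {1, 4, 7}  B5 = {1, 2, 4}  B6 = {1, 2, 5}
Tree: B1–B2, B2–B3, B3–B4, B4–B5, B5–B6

Every vertex of G appears in some bag (union = {0, 1, 2, 3, 4, 5, 6, 7}); every edge is covered by a bag; and for each vertex v the set of bags containing v is connected in the bag tree. The decomposition is therefore valid. The largest bag has 3 vertices, so the width is 2.

Yes; width 2.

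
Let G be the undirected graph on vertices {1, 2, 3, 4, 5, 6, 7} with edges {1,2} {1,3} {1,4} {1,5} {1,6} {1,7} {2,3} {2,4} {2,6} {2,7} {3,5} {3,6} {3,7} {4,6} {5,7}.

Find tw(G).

3

A width-3 tree decomposition is:
Bags: B1 = {1, 3, 5, 7}  B2 = {1, 2, 3, 7}  B3 = {1, 2, 3, 6}  B4 = {1, 2, 4, 6}
Tree: B1–B2, B2–B3, B3–B4
The largest bag has 4 vertices, giving width 3; this decomposition certifies tw(G) ≤ 3. Conversely, {1, 2, 3, 6} is a clique of size 4, and the vertices of any clique must share a bag in every tree decomposition; so some bag has ≥ 4 vertices and tw(G) ≥ 3. The upper and lower bounds meet at 3, so that is the treewidth.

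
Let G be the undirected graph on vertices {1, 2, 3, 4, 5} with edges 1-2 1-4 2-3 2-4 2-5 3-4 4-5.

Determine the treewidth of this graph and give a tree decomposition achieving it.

Treewidth 2.
One optimal decomposition is:
Bags: B1 = {2, 3, 4}  B2 = {1, 2, 4}  B3 = {2, 4, 5}
Tree: B1–B2, B1–B3

The largest bag has 3 vertices, giving width 2; this decomposition certifies tw(G) ≤ 2. Conversely, {1, 2, 4} is a clique of size 3, and the vertices of any clique must share a bag in every tree decomposition; so some bag has ≥ 3 vertices and tw(G) ≥ 2. Therefore the treewidth is 2.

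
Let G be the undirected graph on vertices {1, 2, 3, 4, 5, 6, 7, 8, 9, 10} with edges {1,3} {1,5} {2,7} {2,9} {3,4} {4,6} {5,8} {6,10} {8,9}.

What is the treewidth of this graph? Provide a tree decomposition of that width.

Every bag has size at most 2, so the width is 2 − 1 = 1 and tw(G) ≤ 1. G has an edge, so its treewidth is at least 1. The upper and lower bounds meet at 1, so that is the treewidth.

Treewidth 1.
One such decomposition:
Bags: B1 = {6, 10}  B2 = {4, 6}  B3 = {3, 4}  B4 = {1, 3}  B5 = {1, 5}  B6 = {5, 8}  B7 = {8, 9}  B8 = {2, 9}  B9 = {2, 7}
Tree: B1–B2, B2–B3, B3–B4, B4–B5, B5–B6, B6–B7, B7–B8, B8–B9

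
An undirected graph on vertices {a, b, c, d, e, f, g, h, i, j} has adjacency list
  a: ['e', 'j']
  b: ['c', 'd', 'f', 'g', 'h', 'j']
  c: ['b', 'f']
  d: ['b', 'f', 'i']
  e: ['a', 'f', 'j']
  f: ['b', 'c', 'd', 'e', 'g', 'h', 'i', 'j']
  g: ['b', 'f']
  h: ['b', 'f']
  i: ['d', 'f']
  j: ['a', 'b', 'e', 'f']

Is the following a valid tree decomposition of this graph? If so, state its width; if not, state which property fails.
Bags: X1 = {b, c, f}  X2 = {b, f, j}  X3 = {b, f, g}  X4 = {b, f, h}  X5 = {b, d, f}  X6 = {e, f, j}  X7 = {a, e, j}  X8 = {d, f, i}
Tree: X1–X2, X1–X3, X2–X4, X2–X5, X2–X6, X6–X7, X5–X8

Yes; width 2.

Vertex coverage: the bags together contain {a, b, c, d, e, f, g, h, i, j}, the full vertex set. Edge coverage: each edge of G has both endpoints in at least one bag. Running intersection: for every vertex, the bags containing it form a connected subtree. All three properties hold, so this is a valid tree decomposition of width max|bag| − 1 = 2, and hence tw(G) ≤ 2.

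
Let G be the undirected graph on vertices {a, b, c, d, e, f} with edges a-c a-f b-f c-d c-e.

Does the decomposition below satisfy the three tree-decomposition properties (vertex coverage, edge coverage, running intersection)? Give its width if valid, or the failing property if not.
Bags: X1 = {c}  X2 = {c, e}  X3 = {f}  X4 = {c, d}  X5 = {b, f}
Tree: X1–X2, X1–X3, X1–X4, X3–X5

No — vertex a appears in no bag.

A tree decomposition must satisfy three properties: every vertex lies in some bag; for every edge, both endpoints lie together in some bag; and for every vertex, the bags containing it form a connected subtree. Here vertex a appears in no bag, so the decomposition is invalid.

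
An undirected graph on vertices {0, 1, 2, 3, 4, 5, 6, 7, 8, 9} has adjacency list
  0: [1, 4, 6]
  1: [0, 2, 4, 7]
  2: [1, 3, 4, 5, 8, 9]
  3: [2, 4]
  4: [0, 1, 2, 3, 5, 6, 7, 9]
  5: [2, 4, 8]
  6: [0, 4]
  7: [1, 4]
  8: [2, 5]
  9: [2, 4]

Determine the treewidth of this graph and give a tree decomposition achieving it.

The largest bag has 3 vertices, giving width 2; this decomposition certifies tw(G) ≤ 2. On the other hand G contains the 3-clique {2, 5, 8}. A clique must lie in a single bag of any decomposition, so no decomposition can have width below 2. The upper and lower bounds meet at 2, so that is the treewidth.

Treewidth 2.
Bags: B1 = {0, 1, 4}  B2 = {1, 2, 4}  B3 = {2, 4, 9}  B4 = {2, 4, 5}  B5 = {2, 5, 8}  B6 = {0, 4, 6}  B7 = {1, 4, 7}  B8 = {2, 3, 4}
Tree: B1–B2, B2–B3, B2–B4, B4–B5, B1–B6, B1–B7, B4–B8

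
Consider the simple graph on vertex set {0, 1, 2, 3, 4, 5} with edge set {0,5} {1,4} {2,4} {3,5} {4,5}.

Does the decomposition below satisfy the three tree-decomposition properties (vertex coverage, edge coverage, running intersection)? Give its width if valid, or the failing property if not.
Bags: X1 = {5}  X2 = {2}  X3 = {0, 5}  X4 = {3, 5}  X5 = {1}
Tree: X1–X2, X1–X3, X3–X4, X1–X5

No — vertex 4 appears in no bag.

A tree decomposition must satisfy three properties: every vertex lies in some bag; for every edge, both endpoints lie together in some bag; and for every vertex, the bags containing it form a connected subtree. Here vertex 4 appears in no bag, so the decomposition is invalid.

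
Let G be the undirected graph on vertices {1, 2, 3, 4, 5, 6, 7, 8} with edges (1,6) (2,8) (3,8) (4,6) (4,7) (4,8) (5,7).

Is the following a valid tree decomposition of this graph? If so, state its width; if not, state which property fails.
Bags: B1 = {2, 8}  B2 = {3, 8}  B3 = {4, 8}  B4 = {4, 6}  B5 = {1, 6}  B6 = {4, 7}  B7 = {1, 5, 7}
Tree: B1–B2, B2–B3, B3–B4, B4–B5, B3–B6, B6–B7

A tree decomposition must satisfy three properties: every vertex lies in some bag; for every edge, both endpoints lie together in some bag; and for every vertex, the bags containing it form a connected subtree. Here bags containing vertex 1 are not connected in the tree, so the decomposition is invalid.

No — bags containing vertex 1 are not connected in the tree.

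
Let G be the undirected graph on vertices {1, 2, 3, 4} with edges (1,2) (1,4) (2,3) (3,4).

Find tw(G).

A width-2 tree decomposition is:
Bags: B1 = {1, 2, 3}  B2 = {1, 3, 4}
Tree: B1–B2
The largest bag has 3 vertices, giving width 2; this decomposition certifies tw(G) ≤ 2. Since 3–2–1–4–3 is a cycle in G, G is not acyclic. Forests are exactly the graphs of treewidth ≤ 1, so tw(G) ≥ 2. Hence tw(G) = 2 exactly.

2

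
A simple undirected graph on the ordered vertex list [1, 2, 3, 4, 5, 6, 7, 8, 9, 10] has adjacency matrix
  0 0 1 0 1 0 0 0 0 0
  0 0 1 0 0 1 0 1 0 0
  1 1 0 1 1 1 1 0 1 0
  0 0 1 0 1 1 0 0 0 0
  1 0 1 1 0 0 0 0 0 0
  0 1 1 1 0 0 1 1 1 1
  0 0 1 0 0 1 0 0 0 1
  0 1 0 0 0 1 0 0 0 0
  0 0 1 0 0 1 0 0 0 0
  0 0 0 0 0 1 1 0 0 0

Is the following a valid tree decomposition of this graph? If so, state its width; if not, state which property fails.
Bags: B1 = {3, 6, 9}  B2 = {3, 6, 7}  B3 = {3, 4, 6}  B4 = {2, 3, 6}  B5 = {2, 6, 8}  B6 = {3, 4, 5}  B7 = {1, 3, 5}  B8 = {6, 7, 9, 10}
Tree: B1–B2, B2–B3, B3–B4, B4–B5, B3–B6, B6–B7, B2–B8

A tree decomposition must satisfy three properties: every vertex lies in some bag; for every edge, both endpoints lie together in some bag; and for every vertex, the bags containing it form a connected subtree. Here bags containing vertex 9 are not connected in the tree, so the decomposition is invalid.

No — bags containing vertex 9 are not connected in the tree.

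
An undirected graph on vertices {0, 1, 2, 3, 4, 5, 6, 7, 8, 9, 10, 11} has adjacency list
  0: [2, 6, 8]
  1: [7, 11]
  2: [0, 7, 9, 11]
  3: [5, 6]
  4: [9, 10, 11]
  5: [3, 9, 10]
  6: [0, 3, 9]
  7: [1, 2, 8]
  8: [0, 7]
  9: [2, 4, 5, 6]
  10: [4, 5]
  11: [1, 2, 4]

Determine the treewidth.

A width-3 tree decomposition is:
Bags: B1 = {1, 7, 8, 11}  B2 = {2, 7, 8, 11}  B3 = {0, 2, 8, 11}  B4 = {0, 2, 4, 11}  B5 = {0, 2, 4, 9}  B6 = {0, 4, 6, 9}  B7 = {4, 6, 9, 10}  B8 = {5, 6, 9, 10}  B9 = {3, 5, 6, 10}
Tree: B1–B2, B2–B3, B3–B4, B4–B5, B5–B6, B6–B7, B7–B8, B8–B9
Each bag holds 4 vertices, so the decomposition has width 3, which upper-bounds the treewidth. For the lower bound: the 4 vertex sets {1,7,8}, {11}, {2}, {0,4,6,9} are disjoint, each induces a connected subgraph, and every pair is joined by at least one edge of G. Contracting each set to a single vertex therefore yields K_{4} as a minor, and since treewidth is minor-monotone, tw(G) ≥ tw(K_{4}) = 3. Therefore the treewidth is 3.

3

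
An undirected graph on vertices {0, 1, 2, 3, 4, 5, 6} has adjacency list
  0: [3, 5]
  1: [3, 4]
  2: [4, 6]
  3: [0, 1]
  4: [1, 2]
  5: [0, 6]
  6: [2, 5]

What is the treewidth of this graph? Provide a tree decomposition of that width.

Treewidth 2.
Bags: B1 = {1, 3, 4}  B2 = {0, 3, 4}  B3 = {0, 4, 5}  B4 = {4, 5, 6}  B5 = {2, 4, 6}
Tree: B1–B2, B2–B3, B3–B4, B4–B5

Each bag holds 3 vertices, so the decomposition has width 2, which upper-bounds the treewidth. The edges 4–1–3–0–5–6–2–4 form a cycle, so G is not a tree and its treewidth is at least 2. The upper and lower bounds meet at 2, so that is the treewidth.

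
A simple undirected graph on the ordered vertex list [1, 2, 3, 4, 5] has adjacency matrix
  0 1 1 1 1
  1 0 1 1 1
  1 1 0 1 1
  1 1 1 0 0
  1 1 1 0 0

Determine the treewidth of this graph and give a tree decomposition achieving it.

Each bag holds 4 vertices, so the decomposition has width 3, which upper-bounds the treewidth. On the other hand G contains the 4-clique {1, 2, 3, 4}. A clique must lie in a single bag of any decomposition, so no decomposition can have width below 3. The upper and lower bounds meet at 3, so that is the treewidth.

Treewidth 3.
One such decomposition:
Bags: B1 = {1, 2, 3, 4}  B2 = {1, 2, 3, 5}
Tree: B1–B2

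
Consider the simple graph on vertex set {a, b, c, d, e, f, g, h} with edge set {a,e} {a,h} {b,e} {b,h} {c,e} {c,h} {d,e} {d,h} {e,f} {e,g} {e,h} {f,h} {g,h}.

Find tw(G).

A width-2 tree decomposition is:
Bags: B1 = {c, e, h}  B2 = {d, e, h}  B3 = {b, e, h}  B4 = {e, f, h}  B5 = {a, e, h}  B6 = {e, g, h}
Tree: B1–B2, B1–B3, B3–B4, B4–B5, B4–B6
Each bag holds 3 vertices, so the decomposition has width 2, which upper-bounds the treewidth. Conversely, {d, e, h} is a clique of size 3, and the vertices of any clique must share a bag in every tree decomposition; so some bag has ≥ 3 vertices and tw(G) ≥ 2. Hence tw(G) = 2 exactly.

2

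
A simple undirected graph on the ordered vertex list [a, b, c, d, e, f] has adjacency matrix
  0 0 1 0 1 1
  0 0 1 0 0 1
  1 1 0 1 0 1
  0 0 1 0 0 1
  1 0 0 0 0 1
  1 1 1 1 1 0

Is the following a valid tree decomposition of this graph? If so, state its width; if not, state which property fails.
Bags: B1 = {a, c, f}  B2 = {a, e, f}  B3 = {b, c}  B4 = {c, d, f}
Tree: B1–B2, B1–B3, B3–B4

No — edge (f,b) lies in no bag.

A tree decomposition must satisfy three properties: every vertex lies in some bag; for every edge, both endpoints lie together in some bag; and for every vertex, the bags containing it form a connected subtree. Here edge (f,b) lies in no bag, so the decomposition is invalid.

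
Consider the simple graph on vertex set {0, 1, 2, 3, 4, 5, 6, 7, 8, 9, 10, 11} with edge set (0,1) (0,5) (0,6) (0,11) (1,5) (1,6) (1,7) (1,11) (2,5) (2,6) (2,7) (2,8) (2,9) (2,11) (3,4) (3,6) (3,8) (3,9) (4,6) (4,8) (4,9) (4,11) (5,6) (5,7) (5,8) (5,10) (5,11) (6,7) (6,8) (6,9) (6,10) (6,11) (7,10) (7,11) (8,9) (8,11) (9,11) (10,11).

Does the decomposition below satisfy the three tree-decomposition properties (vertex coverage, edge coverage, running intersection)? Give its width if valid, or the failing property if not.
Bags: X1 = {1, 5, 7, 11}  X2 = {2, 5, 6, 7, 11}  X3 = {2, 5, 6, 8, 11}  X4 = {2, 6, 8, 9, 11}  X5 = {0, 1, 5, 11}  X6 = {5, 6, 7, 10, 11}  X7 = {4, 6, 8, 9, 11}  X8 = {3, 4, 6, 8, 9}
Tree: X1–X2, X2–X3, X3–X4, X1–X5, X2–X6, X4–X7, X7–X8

A tree decomposition must satisfy three properties: every vertex lies in some bag; for every edge, both endpoints lie together in some bag; and for every vertex, the bags containing it form a connected subtree. Here edge (6,1) lies in no bag, so the decomposition is invalid.

No — edge (6,1) lies in no bag.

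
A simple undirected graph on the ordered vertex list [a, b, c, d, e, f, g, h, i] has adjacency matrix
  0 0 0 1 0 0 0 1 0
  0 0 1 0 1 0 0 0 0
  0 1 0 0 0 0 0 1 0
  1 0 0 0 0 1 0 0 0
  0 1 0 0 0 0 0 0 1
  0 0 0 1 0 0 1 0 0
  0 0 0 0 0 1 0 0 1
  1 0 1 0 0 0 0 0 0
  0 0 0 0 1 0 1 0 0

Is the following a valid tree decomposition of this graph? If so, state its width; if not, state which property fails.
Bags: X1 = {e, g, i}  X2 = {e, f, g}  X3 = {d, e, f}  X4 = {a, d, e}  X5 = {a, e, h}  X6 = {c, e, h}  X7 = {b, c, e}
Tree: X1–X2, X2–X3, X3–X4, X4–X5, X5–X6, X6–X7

Yes; width 2.

Every vertex of G appears in some bag (union = {a, b, c, d, e, f, g, h, i}); every edge is covered by a bag; and for each vertex v the set of bags containing v is connected in the bag tree. The decomposition is therefore valid. The largest bag has 3 vertices, so the width is 2.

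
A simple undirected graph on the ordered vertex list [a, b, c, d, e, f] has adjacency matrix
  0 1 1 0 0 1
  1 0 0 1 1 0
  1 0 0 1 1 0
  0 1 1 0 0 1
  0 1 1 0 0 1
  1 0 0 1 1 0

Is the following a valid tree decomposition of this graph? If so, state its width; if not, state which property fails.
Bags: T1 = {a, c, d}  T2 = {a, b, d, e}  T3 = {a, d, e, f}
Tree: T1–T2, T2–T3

A tree decomposition must satisfy three properties: every vertex lies in some bag; for every edge, both endpoints lie together in some bag; and for every vertex, the bags containing it form a connected subtree. Here edge (e,c) lies in no bag, so the decomposition is invalid.

No — edge (e,c) lies in no bag.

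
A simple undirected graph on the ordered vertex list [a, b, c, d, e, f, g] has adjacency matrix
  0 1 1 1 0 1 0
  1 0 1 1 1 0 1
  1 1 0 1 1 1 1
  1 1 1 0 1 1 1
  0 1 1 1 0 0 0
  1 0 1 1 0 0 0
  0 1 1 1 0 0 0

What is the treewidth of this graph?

3

A width-3 tree decomposition is:
Bags: B1 = {a, b, c, d}  B2 = {b, c, d, e}  B3 = {b, c, d, g}  B4 = {a, c, d, f}
Tree: B1–B2, B1–B3, B1–B4
The largest bag has 4 vertices, giving width 3; this decomposition certifies tw(G) ≤ 3. Conversely, {a, c, d, f} is a clique of size 4, and the vertices of any clique must share a bag in every tree decomposition; so some bag has ≥ 4 vertices and tw(G) ≥ 3. The upper and lower bounds meet at 3, so that is the treewidth.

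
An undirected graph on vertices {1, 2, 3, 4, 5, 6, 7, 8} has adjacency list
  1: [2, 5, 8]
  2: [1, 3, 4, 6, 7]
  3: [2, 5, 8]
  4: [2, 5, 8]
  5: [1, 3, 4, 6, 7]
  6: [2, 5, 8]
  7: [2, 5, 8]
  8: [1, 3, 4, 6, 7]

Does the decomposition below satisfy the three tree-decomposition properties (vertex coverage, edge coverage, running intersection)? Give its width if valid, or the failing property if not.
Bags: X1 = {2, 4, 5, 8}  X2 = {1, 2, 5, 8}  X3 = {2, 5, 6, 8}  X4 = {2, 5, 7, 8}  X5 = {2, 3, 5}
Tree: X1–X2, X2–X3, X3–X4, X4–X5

A tree decomposition must satisfy three properties: every vertex lies in some bag; for every edge, both endpoints lie together in some bag; and for every vertex, the bags containing it form a connected subtree. Here edge (8,3) lies in no bag, so the decomposition is invalid.

No — edge (8,3) lies in no bag.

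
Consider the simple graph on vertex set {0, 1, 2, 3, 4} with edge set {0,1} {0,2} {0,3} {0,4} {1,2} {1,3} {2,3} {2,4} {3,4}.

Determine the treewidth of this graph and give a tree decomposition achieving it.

Treewidth 3.
Bags: B1 = {0, 2, 3, 4}  B2 = {0, 1, 2, 3}
Tree: B1–B2

Every bag has size at most 4, so the width is 4 − 1 = 3 and tw(G) ≤ 3. Conversely, {0, 1, 2, 3} is a clique of size 4, and the vertices of any clique must share a bag in every tree decomposition; so some bag has ≥ 4 vertices and tw(G) ≥ 3. Combining the bounds, tw(G) = 3.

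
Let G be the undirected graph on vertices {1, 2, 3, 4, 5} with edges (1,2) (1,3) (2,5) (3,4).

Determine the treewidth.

A width-1 tree decomposition is:
Bags: B1 = {3, 4}  B2 = {1, 3}  B3 = {1, 2}  B4 = {2, 5}
Tree: B1–B2, B2–B3, B3–B4
The largest bag has 2 vertices, giving width 1; this decomposition certifies tw(G) ≤ 1. Since G has at least one edge (e.g. 4–3), it is not an edgeless graph, so tw(G) ≥ 1. Combining the bounds, tw(G) = 1.

1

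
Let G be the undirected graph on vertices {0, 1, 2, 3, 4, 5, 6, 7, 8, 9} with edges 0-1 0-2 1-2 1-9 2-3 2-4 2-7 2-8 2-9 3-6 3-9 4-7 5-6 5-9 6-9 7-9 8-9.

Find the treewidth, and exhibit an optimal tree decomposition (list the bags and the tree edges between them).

Each bag holds 3 vertices, so the decomposition has width 2, which upper-bounds the treewidth. On the other hand G contains the 3-clique {0, 1, 2}. A clique must lie in a single bag of any decomposition, so no decomposition can have width below 2. Combining the bounds, tw(G) = 2.

Treewidth 2.
Bags: B1 = {2, 3, 9}  B2 = {2, 8, 9}  B3 = {2, 7, 9}  B4 = {3, 6, 9}  B5 = {5, 6, 9}  B6 = {2, 4, 7}  B7 = {1, 2, 9}  B8 = {0, 1, 2}
Tree: B1–B2, B2–B3, B1–B4, B4–B5, B3–B6, B3–B7, B7–B8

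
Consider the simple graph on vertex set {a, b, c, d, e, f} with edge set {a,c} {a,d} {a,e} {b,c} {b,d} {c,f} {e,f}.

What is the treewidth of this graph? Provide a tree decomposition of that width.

The largest bag has 3 vertices, giving width 2; this decomposition certifies tw(G) ≤ 2. The edges b–d–a–c–b form a cycle, so G is not a tree and its treewidth is at least 2. Combining the bounds, tw(G) = 2.

Treewidth 2.
One such decomposition:
Bags: B1 = {b, c, d}  B2 = {a, c, d}  B3 = {a, c, f}  B4 = {a, e, f}
Tree: B1–B2, B2–B3, B3–B4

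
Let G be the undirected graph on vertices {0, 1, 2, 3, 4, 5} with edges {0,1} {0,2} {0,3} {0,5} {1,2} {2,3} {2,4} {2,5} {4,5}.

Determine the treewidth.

A width-2 tree decomposition is:
Bags: B1 = {0, 2, 3}  B2 = {0, 2, 5}  B3 = {0, 1, 2}  B4 = {2, 4, 5}
Tree: B1–B2, B1–B3, B2–B4
Each bag holds 3 vertices, so the decomposition has width 2, which upper-bounds the treewidth. On the other hand G contains the 3-clique {0, 1, 2}. A clique must lie in a single bag of any decomposition, so no decomposition can have width below 2. The upper and lower bounds meet at 2, so that is the treewidth.

2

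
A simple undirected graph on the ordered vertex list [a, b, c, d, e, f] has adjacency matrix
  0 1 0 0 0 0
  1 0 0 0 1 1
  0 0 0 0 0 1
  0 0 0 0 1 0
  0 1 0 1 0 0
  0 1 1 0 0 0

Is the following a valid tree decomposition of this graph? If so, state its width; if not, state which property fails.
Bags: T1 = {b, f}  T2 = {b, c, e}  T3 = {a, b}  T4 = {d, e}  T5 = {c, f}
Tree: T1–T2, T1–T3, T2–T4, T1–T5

A tree decomposition must satisfy three properties: every vertex lies in some bag; for every edge, both endpoints lie together in some bag; and for every vertex, the bags containing it form a connected subtree. Here bags containing vertex c are not connected in the tree, so the decomposition is invalid.

No — bags containing vertex c are not connected in the tree.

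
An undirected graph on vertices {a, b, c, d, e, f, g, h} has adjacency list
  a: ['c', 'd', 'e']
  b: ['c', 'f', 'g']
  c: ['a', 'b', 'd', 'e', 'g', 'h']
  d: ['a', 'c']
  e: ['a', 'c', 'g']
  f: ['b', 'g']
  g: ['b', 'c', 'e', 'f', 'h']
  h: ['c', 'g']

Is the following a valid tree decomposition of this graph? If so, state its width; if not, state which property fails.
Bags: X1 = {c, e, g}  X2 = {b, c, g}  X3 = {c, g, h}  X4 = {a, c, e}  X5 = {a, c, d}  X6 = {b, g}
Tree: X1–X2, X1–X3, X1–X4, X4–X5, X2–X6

A tree decomposition must satisfy three properties: every vertex lies in some bag; for every edge, both endpoints lie together in some bag; and for every vertex, the bags containing it form a connected subtree. Here vertex f appears in no bag, so the decomposition is invalid.

No — vertex f appears in no bag.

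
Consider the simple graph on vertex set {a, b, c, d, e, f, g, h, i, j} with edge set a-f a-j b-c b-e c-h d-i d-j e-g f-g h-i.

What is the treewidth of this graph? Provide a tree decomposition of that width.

Every bag has size at most 3, so the width is 3 − 1 = 2 and tw(G) ≤ 2. The edges f–a–j–d–i–h–c–b–e–g–f form a cycle, so G is not a tree and its treewidth is at least 2. Combining the bounds, tw(G) = 2.

Treewidth 2.
One optimal decomposition is:
Bags: B1 = {a, f, j}  B2 = {d, f, j}  B3 = {d, f, i}  B4 = {f, h, i}  B5 = {c, f, h}  B6 = {b, c, f}  B7 = {b, e, f}  B8 = {e, f, g}
Tree: B1–B2, B2–B3, B3–B4, B4–B5, B5–B6, B6–B7, B7–B8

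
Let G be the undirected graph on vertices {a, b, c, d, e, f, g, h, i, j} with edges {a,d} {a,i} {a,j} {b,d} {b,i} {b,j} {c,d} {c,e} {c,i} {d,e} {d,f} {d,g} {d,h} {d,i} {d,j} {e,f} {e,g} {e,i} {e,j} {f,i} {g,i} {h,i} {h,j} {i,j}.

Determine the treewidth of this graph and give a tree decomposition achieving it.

Treewidth 3.
One optimal decomposition is:
Bags: B1 = {d, e, i, j}  B2 = {d, h, i, j}  B3 = {c, d, e, i}  B4 = {d, e, f, i}  B5 = {d, e, g, i}  B6 = {a, d, i, j}  B7 = {b, d, i, j}
Tree: B1–B2, B1–B3, B3–B4, B4–B5, B1–B6, B6–B7

Each bag holds 4 vertices, so the decomposition has width 3, which upper-bounds the treewidth. On the other hand G contains the 4-clique {d, e, g, i}. A clique must lie in a single bag of any decomposition, so no decomposition can have width below 3. Combining the bounds, tw(G) = 3.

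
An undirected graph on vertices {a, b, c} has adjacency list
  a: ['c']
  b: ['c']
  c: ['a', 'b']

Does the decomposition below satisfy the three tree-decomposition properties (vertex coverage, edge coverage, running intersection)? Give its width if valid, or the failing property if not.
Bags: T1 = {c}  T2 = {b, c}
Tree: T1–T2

No — vertex a appears in no bag.

A tree decomposition must satisfy three properties: every vertex lies in some bag; for every edge, both endpoints lie together in some bag; and for every vertex, the bags containing it form a connected subtree. Here vertex a appears in no bag, so the decomposition is invalid.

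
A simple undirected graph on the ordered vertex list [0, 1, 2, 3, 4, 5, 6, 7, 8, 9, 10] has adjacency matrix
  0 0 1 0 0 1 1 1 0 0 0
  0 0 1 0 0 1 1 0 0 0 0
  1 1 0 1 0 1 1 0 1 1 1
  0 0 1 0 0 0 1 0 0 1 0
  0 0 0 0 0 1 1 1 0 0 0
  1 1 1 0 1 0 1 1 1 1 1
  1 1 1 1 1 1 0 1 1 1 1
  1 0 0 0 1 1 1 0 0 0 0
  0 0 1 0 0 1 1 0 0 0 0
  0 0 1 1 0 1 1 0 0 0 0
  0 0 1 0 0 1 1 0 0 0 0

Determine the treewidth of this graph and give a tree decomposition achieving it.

Treewidth 3.
One such decomposition:
Bags: B1 = {0, 2, 5, 6}  B2 = {2, 5, 6, 9}  B3 = {0, 5, 6, 7}  B4 = {2, 5, 6, 8}  B5 = {2, 3, 6, 9}  B6 = {2, 5, 6, 10}  B7 = {1, 2, 5, 6}  B8 = {4, 5, 6, 7}
Tree: B1–B2, B1–B3, B1–B4, B2–B5, B1–B6, B2–B7, B3–B8

Each bag holds 4 vertices, so the decomposition has width 3, which upper-bounds the treewidth. On the other hand G contains the 4-clique {2, 3, 6, 9}. A clique must lie in a single bag of any decomposition, so no decomposition can have width below 3. Hence tw(G) = 3 exactly.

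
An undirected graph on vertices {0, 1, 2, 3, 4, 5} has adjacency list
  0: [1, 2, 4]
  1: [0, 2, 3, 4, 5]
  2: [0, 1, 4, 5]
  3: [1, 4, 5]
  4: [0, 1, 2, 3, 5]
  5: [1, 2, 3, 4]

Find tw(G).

A width-3 tree decomposition is:
Bags: B1 = {1, 3, 4, 5}  B2 = {1, 2, 4, 5}  B3 = {0, 1, 2, 4}
Tree: B1–B2, B2–B3
Every bag has size at most 4, so the width is 4 − 1 = 3 and tw(G) ≤ 3. Conversely, {0, 1, 2, 4} is a clique of size 4, and the vertices of any clique must share a bag in every tree decomposition; so some bag has ≥ 4 vertices and tw(G) ≥ 3. Combining the bounds, tw(G) = 3.

3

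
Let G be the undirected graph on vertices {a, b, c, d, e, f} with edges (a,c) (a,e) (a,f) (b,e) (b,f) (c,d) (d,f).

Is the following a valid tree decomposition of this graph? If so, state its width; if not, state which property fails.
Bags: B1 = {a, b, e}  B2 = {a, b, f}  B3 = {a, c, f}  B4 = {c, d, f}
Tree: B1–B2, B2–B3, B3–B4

Yes; width 2.

Vertex coverage: the bags together contain {a, b, c, d, e, f}, the full vertex set. Edge coverage: each edge of G has both endpoints in at least one bag. Running intersection: for every vertex, the bags containing it form a connected subtree. All three properties hold, so this is a valid tree decomposition of width max|bag| − 1 = 2, and hence tw(G) ≤ 2.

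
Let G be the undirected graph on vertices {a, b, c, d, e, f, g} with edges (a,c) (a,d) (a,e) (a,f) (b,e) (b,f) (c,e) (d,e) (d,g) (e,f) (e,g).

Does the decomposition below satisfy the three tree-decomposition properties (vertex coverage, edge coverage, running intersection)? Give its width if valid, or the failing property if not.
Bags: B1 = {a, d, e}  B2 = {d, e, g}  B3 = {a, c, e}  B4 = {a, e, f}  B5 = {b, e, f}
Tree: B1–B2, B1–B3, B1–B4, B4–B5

Every vertex of G appears in some bag (union = {a, b, c, d, e, f, g}); every edge is covered by a bag; and for each vertex v the set of bags containing v is connected in the bag tree. The decomposition is therefore valid. The largest bag has 3 vertices, so the width is 2.

Yes; width 2.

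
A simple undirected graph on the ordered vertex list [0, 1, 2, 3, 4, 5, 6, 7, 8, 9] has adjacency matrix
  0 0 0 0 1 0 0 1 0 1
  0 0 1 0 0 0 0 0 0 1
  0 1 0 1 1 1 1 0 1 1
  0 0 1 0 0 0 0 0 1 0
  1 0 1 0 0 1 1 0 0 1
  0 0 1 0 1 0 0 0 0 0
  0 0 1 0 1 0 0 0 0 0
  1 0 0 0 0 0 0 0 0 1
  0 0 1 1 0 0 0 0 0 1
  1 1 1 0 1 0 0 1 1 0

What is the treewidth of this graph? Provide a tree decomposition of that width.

Every bag has size at most 3, so the width is 3 − 1 = 2 and tw(G) ≤ 2. For the lower bound, the 3 vertices {0, 4, 9} are pairwise adjacent, and any tree decomposition puts a clique entirely inside one bag — forcing width ≥ 2. The upper and lower bounds meet at 2, so that is the treewidth.

Treewidth 2.
Bags: B1 = {1, 2, 9}  B2 = {2, 4, 9}  B3 = {0, 4, 9}  B4 = {2, 8, 9}  B5 = {2, 3, 8}  B6 = {2, 4, 6}  B7 = {0, 7, 9}  B8 = {2, 4, 5}
Tree: B1–B2, B2–B3, B2–B4, B4–B5, B2–B6, B3–B7, B6–B8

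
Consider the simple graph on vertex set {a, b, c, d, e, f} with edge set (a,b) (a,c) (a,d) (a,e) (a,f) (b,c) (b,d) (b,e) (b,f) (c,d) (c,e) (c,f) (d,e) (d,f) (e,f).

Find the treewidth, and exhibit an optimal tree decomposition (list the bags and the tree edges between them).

Treewidth 5.
One such decomposition:
Bags: B1 = {a, b, c, d, e, f}
Tree: (single bag)

With just one bag of size 6, the width is 6 − 1 = 5, so tw(G) ≤ 5. For the lower bound, the 6 vertices {a, b, c, d, e, f} are pairwise adjacent, and any tree decomposition puts a clique entirely inside one bag — forcing width ≥ 5. Hence tw(G) = 5 exactly.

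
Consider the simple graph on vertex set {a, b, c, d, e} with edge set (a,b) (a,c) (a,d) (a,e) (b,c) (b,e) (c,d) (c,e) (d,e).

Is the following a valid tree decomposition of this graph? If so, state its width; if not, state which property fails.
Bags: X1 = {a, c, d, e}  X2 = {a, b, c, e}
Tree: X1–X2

Every vertex of G appears in some bag (union = {a, b, c, d, e}); every edge is covered by a bag; and for each vertex v the set of bags containing v is connected in the bag tree. The decomposition is therefore valid. The largest bag has 4 vertices, so the width is 3.

Yes; width 3.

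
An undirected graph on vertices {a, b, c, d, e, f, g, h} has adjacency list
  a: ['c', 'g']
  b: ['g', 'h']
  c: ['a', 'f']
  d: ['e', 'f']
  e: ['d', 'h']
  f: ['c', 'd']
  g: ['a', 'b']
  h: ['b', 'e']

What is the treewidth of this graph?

2

A width-2 tree decomposition is:
Bags: B1 = {a, b, g}  B2 = {a, b, h}  B3 = {a, e, h}  B4 = {a, d, e}  B5 = {a, d, f}  B6 = {a, c, f}
Tree: B1–B2, B2–B3, B3–B4, B4–B5, B5–B6
Every bag has size at most 3, so the width is 3 − 1 = 2 and tw(G) ≤ 2. Since a–g–b–h–e–d–f–c–a is a cycle in G, G is not acyclic. Forests are exactly the graphs of treewidth ≤ 1, so tw(G) ≥ 2. The upper and lower bounds meet at 2, so that is the treewidth.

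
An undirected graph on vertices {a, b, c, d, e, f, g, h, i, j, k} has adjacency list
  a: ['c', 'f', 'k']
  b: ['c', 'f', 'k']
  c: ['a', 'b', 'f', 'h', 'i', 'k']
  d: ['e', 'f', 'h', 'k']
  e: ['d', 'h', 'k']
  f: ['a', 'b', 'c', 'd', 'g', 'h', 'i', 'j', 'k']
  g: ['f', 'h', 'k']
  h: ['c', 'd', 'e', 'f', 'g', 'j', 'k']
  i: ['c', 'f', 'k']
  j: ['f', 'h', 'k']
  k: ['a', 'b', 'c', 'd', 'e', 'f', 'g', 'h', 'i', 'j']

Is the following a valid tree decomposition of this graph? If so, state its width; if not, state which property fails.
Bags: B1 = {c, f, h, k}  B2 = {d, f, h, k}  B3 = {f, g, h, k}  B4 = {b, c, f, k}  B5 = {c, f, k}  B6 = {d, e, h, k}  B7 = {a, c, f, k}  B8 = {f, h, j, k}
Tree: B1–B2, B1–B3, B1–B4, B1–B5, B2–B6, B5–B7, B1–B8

A tree decomposition must satisfy three properties: every vertex lies in some bag; for every edge, both endpoints lie together in some bag; and for every vertex, the bags containing it form a connected subtree. Here vertex i appears in no bag, so the decomposition is invalid.

No — vertex i appears in no bag.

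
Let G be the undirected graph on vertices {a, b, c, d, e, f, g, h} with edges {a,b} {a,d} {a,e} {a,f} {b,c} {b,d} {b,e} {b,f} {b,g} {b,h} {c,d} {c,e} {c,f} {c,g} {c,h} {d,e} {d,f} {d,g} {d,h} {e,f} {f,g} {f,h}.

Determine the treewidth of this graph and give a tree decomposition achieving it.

Every bag has size at most 5, so the width is 5 − 1 = 4 and tw(G) ≤ 4. On the other hand G contains the 5-clique {b, c, d, f, g}. A clique must lie in a single bag of any decomposition, so no decomposition can have width below 4. Hence tw(G) = 4 exactly.

Treewidth 4.
One optimal decomposition is:
Bags: B1 = {a, b, d, e, f}  B2 = {b, c, d, e, f}  B3 = {b, c, d, f, g}  B4 = {b, c, d, f, h}
Tree: B1–B2, B2–B3, B2–B4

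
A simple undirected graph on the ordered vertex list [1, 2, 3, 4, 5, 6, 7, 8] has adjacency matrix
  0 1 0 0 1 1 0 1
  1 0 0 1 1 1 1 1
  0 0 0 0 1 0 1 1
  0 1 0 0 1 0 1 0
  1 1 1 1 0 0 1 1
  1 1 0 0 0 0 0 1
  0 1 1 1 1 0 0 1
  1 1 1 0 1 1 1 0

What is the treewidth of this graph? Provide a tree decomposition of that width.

Every bag has size at most 4, so the width is 4 − 1 = 3 and tw(G) ≤ 3. Conversely, {1, 2, 5, 8} is a clique of size 4, and the vertices of any clique must share a bag in every tree decomposition; so some bag has ≥ 4 vertices and tw(G) ≥ 3. Hence tw(G) = 3 exactly.

Treewidth 3.
Bags: B1 = {2, 5, 7, 8}  B2 = {1, 2, 5, 8}  B3 = {1, 2, 6, 8}  B4 = {3, 5, 7, 8}  B5 = {2, 4, 5, 7}
Tree: B1–B2, B2–B3, B1–B4, B1–B5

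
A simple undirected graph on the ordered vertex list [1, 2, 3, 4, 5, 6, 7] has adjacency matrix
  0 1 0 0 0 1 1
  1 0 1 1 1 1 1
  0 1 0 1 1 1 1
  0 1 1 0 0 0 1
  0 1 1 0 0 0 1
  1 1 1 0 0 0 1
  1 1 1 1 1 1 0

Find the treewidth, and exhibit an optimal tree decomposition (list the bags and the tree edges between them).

Treewidth 3.
One such decomposition:
Bags: B1 = {2, 3, 4, 7}  B2 = {2, 3, 6, 7}  B3 = {2, 3, 5, 7}  B4 = {1, 2, 6, 7}
Tree: B1–B2, B2–B3, B2–B4

Each bag holds 4 vertices, so the decomposition has width 3, which upper-bounds the treewidth. For the lower bound, the 4 vertices {1, 2, 6, 7} are pairwise adjacent, and any tree decomposition puts a clique entirely inside one bag — forcing width ≥ 3. The upper and lower bounds meet at 3, so that is the treewidth.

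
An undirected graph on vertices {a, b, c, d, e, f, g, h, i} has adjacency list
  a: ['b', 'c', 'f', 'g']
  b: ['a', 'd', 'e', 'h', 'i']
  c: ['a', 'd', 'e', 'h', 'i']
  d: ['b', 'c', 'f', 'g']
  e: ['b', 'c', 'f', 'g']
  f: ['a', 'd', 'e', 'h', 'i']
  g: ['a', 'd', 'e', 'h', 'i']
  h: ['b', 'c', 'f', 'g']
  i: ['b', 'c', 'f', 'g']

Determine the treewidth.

4

A width-4 tree decomposition is:
Bags: B1 = {b, c, d, f, g}  B2 = {b, c, e, f, g}  B3 = {a, b, c, f, g}  B4 = {b, c, f, g, i}  B5 = {b, c, f, g, h}
Tree: B1–B2, B2–B3, B3–B4, B4–B5
The largest bag has 5 vertices, giving width 4; this decomposition certifies tw(G) ≤ 4. For the lower bound: the 5 vertex sets {d,g}, {b,e}, {a,f}, {c}, {i} are disjoint, each induces a connected subgraph, and every pair is joined by at least one edge of G. Contracting each set to a single vertex therefore yields K_{5} as a minor, and since treewidth is minor-monotone, tw(G) ≥ tw(K_{5}) = 4. Hence tw(G) = 4 exactly.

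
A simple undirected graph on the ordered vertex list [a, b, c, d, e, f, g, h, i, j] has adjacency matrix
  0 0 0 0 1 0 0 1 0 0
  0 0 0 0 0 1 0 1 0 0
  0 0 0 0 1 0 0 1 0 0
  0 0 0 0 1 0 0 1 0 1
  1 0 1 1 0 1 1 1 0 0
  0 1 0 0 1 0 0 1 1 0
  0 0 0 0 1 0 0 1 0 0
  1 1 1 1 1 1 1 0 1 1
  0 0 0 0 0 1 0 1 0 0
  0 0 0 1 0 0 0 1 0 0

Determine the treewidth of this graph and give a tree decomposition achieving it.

The largest bag has 3 vertices, giving width 2; this decomposition certifies tw(G) ≤ 2. Conversely, {d, h, j} is a clique of size 3, and the vertices of any clique must share a bag in every tree decomposition; so some bag has ≥ 3 vertices and tw(G) ≥ 2. Hence tw(G) = 2 exactly.

Treewidth 2.
Bags: B1 = {e, g, h}  B2 = {d, e, h}  B3 = {d, h, j}  B4 = {e, f, h}  B5 = {b, f, h}  B6 = {a, e, h}  B7 = {c, e, h}  B8 = {f, h, i}
Tree: B1–B2, B2–B3, B2–B4, B4–B5, B1–B6, B2–B7, B5–B8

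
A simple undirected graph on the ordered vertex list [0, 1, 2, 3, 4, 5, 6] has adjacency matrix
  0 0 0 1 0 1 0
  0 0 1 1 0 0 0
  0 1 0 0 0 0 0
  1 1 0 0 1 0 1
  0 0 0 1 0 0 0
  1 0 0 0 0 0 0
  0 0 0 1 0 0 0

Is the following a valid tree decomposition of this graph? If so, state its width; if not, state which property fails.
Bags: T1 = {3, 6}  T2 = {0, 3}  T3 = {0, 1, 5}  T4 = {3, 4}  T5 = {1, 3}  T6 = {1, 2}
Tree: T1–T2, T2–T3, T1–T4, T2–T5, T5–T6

A tree decomposition must satisfy three properties: every vertex lies in some bag; for every edge, both endpoints lie together in some bag; and for every vertex, the bags containing it form a connected subtree. Here bags containing vertex 1 are not connected in the tree, so the decomposition is invalid.

No — bags containing vertex 1 are not connected in the tree.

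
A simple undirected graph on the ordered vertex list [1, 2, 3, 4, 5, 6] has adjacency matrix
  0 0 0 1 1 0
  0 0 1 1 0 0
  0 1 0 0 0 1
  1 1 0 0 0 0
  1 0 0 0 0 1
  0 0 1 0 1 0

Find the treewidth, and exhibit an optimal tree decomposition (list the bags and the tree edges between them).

Treewidth 2.
One optimal decomposition is:
Bags: B1 = {2, 3, 4}  B2 = {1, 3, 4}  B3 = {1, 3, 5}  B4 = {3, 5, 6}
Tree: B1–B2, B2–B3, B3–B4

The largest bag has 3 vertices, giving width 2; this decomposition certifies tw(G) ≤ 2. For the lower bound, G contains the cycle 3–2–4–1–5–6–3, so G is not a forest; only forests have treewidth ≤ 1, hence tw(G) ≥ 2. The upper and lower bounds meet at 2, so that is the treewidth.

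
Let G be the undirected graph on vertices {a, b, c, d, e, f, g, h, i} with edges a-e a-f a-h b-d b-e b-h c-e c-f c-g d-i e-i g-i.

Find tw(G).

A width-3 tree decomposition is:
Bags: B1 = {b, d, g, i}  B2 = {b, e, g, i}  B3 = {b, c, e, g}  B4 = {b, c, e, h}  B5 = {a, c, e, h}  B6 = {a, c, f, h}
Tree: B1–B2, B2–B3, B3–B4, B4–B5, B5–B6
Every bag has size at most 4, so the width is 4 − 1 = 3 and tw(G) ≤ 3. For the lower bound: the 4 vertex sets {d,g,i}, {b}, {e}, {a,c,f,h} are disjoint, each induces a connected subgraph, and every pair is joined by at least one edge of G. Contracting each set to a single vertex therefore yields K_{4} as a minor, and since treewidth is minor-monotone, tw(G) ≥ tw(K_{4}) = 3. Hence tw(G) = 3 exactly.

3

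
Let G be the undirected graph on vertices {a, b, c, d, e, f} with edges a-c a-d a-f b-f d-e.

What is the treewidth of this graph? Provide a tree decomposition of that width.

Treewidth 1.
One optimal decomposition is:
Bags: B1 = {a, d}  B2 = {d, e}  B3 = {a, f}  B4 = {a, c}  B5 = {b, f}
Tree: B1–B2, B1–B3, B1–B4, B3–B5

Every bag has size at most 2, so the width is 2 − 1 = 1 and tw(G) ≤ 1. G has an edge, so its treewidth is at least 1. Combining the bounds, tw(G) = 1.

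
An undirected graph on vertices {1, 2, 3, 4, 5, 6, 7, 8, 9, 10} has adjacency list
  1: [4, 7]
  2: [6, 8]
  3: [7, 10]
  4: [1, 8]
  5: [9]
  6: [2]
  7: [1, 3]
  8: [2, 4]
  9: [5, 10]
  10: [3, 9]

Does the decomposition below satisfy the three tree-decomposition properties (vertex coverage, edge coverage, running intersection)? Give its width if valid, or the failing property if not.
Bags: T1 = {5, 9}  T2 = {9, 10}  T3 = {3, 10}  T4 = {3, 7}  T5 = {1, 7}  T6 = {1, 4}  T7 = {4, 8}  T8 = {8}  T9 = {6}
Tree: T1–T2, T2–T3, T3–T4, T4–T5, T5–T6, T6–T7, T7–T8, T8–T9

A tree decomposition must satisfy three properties: every vertex lies in some bag; for every edge, both endpoints lie together in some bag; and for every vertex, the bags containing it form a connected subtree. Here vertex 2 appears in no bag, so the decomposition is invalid.

No — vertex 2 appears in no bag.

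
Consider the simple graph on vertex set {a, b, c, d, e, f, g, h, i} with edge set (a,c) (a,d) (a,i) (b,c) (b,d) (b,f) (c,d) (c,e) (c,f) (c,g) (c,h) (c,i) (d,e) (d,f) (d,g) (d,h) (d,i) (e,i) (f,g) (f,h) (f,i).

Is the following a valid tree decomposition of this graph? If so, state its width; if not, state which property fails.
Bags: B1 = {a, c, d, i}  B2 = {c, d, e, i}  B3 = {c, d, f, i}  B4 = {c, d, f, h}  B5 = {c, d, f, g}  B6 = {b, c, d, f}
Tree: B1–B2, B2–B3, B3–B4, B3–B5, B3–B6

Vertex coverage: the bags together contain {a, b, c, d, e, f, g, h, i}, the full vertex set. Edge coverage: each edge of G has both endpoints in at least one bag. Running intersection: for every vertex, the bags containing it form a connected subtree. All three properties hold, so this is a valid tree decomposition of width max|bag| − 1 = 3, and hence tw(G) ≤ 3.

Yes; width 3.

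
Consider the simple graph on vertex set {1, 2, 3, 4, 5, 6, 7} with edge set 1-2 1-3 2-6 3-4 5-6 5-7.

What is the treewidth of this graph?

A width-1 tree decomposition is:
Bags: B1 = {5, 7}  B2 = {5, 6}  B3 = {2, 6}  B4 = {1, 2}  B5 = {1, 3}  B6 = {3, 4}
Tree: B1–B2, B2–B3, B3–B4, B4–B5, B5–B6
Every bag has size at most 2, so the width is 2 − 1 = 1 and tw(G) ≤ 1. Since G has at least one edge (e.g. 7–5), it is not an edgeless graph, so tw(G) ≥ 1. Combining the bounds, tw(G) = 1.

1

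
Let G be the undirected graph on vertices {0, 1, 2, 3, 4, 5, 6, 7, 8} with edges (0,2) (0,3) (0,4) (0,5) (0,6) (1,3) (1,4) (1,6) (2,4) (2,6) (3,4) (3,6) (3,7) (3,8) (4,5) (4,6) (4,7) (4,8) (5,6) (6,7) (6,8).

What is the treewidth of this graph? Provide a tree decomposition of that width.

The largest bag has 4 vertices, giving width 3; this decomposition certifies tw(G) ≤ 3. For the lower bound, the 4 vertices {0, 2, 4, 6} are pairwise adjacent, and any tree decomposition puts a clique entirely inside one bag — forcing width ≥ 3. The upper and lower bounds meet at 3, so that is the treewidth.

Treewidth 3.
One optimal decomposition is:
Bags: B1 = {1, 3, 4, 6}  B2 = {3, 4, 6, 7}  B3 = {0, 3, 4, 6}  B4 = {0, 2, 4, 6}  B5 = {3, 4, 6, 8}  B6 = {0, 4, 5, 6}
Tree: B1–B2, B2–B3, B3–B4, B3–B5, B3–B6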